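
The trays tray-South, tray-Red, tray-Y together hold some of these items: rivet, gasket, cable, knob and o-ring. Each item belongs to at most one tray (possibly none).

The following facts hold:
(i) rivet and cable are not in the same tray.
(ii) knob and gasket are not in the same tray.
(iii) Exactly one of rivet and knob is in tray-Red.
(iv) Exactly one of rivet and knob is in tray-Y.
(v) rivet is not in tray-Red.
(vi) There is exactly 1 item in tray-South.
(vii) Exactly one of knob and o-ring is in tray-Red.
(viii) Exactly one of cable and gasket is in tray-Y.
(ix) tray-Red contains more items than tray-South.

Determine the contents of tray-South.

tray-South = {o-ring}

From (v): rivet ∉ tray-Red.
(iii) (exactly one): knob ∈ tray-Red.
(iv) (exactly one): rivet ∈ tray-Y.
(vii) (exactly one): o-ring ∉ tray-Red.
(i): cable ∉ tray-Y.
(ii): gasket ∉ tray-Red.
(viii) (exactly one): gasket ∈ tray-Y.
Suppose cable ∈ tray-South: no assignment then satisfies all the clues, so cable ∉ tray-South.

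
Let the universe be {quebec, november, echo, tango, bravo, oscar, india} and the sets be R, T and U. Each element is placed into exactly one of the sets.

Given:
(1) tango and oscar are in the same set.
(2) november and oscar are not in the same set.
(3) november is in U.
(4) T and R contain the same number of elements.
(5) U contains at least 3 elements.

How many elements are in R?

2

From (3): november ∈ U.
(2): oscar ∉ U.
(1): tango matches oscar: tango ∉ U.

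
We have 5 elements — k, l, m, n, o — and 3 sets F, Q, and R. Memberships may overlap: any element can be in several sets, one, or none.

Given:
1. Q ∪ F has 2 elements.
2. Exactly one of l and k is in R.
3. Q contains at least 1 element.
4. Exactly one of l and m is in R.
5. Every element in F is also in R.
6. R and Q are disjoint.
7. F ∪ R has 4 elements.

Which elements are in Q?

Q = {l}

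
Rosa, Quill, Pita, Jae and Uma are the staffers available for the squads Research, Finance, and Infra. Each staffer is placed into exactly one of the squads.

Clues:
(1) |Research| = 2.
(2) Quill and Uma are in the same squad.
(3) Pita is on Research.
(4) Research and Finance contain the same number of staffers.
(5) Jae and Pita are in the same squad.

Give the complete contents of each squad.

Research = {Jae, Pita}; Finance = {Quill, Uma}; Infra = {Rosa}

From (3): Pita ∈ Research.
(5): Jae matches Pita: Jae ∈ Research.
(1): Research already has 2, so the rest are out.
Suppose Rosa ∈ Finance: no assignment then satisfies all the clues, so Rosa ∉ Finance.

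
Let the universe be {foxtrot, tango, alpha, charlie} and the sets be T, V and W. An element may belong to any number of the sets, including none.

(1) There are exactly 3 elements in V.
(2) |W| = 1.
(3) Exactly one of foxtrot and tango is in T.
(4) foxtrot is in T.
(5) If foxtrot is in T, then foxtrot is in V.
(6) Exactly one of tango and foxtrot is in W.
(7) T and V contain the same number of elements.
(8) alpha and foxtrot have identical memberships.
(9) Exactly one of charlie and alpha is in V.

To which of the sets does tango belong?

From (4): foxtrot ∈ T.
(3) (exactly one): tango ∉ T.
(5): foxtrot ∈ V.
(8): alpha matches foxtrot: alpha ∈ T.
(8): alpha matches foxtrot: alpha ∈ V.
(9) (exactly one): charlie ∉ V.
(1): only 3 candidates remain for V, so all are in.
Suppose tango ∉ W: no assignment then satisfies all the clues, so tango ∈ W.

tango: V, W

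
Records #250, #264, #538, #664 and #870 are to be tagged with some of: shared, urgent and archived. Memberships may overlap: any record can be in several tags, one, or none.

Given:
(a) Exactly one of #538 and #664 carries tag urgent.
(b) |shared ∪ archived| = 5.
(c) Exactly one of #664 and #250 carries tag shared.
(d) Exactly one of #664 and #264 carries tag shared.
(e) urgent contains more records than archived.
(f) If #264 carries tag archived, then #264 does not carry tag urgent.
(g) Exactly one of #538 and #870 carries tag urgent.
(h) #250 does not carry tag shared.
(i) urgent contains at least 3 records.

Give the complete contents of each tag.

shared = {#538, #664, #870}; urgent = {#250, #664, #870}; archived = {#250, #264}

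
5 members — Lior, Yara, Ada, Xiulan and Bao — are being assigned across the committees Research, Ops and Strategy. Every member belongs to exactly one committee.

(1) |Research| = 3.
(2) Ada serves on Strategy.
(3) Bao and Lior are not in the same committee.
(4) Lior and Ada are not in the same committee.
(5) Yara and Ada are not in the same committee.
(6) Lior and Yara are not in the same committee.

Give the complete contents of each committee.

Research = {Bao, Xiulan, Yara}; Ops = {Lior}; Strategy = {Ada}

From (2): Ada ∈ Strategy.
(4): Lior ∉ Strategy.
(5): Yara ∉ Strategy.
Suppose Lior ∈ Research: no assignment then satisfies all the clues, so Lior ∉ Research.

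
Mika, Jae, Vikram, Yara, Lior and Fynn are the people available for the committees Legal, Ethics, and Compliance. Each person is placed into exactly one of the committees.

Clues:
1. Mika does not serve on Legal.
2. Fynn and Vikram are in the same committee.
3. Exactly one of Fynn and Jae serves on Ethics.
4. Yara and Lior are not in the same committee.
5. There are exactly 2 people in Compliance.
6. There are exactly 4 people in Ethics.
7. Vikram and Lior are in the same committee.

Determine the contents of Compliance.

Compliance = {Jae, Yara}

From (1): Mika ∉ Legal.
Suppose Mika ∈ Compliance: no assignment then satisfies all the clues, so Mika ∉ Compliance.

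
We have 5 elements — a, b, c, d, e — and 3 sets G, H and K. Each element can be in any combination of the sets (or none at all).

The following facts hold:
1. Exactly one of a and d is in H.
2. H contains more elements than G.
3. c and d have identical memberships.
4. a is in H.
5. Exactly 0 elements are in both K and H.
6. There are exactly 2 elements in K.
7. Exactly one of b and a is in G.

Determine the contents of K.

K = {c, d}

From (4): a ∈ H.
(1) (exactly one): d ∉ H.
(3): c matches d: c ∉ H.
Suppose a ∈ K: no assignment then satisfies all the clues, so a ∉ K.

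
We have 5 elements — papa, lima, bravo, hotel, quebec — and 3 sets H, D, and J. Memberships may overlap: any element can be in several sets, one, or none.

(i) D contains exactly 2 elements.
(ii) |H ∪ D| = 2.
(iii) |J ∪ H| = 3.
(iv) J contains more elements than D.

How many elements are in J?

3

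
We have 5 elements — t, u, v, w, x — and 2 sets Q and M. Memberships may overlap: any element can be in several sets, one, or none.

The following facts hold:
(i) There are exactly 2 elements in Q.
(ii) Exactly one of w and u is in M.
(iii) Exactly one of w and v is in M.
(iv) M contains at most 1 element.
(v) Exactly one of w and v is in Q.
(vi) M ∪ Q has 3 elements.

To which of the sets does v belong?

v: Q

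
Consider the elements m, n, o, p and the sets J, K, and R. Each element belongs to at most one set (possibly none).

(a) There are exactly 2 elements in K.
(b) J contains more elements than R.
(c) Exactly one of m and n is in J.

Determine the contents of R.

R = {}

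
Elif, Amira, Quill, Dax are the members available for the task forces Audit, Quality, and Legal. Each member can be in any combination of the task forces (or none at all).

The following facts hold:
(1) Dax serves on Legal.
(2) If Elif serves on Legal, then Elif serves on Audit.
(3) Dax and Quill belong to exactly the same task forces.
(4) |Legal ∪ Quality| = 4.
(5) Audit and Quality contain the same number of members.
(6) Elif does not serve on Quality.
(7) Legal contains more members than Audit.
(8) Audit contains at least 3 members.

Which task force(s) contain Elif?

Elif: Audit, Legal

From (1): Dax ∈ Legal.
From (6): Elif ∉ Quality.
(3): Quill matches Dax: Quill ∈ Legal.
Suppose Elif ∉ Audit: no assignment then satisfies all the clues, so Elif ∈ Audit.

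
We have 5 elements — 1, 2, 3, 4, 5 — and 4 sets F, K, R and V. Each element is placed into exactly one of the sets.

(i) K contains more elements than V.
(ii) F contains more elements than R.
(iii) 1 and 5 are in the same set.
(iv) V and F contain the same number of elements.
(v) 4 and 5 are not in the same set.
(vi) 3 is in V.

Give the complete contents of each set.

F = {4}; K = {1, 2, 5}; R = {}; V = {3}

From (vi): 3 ∈ V.
Suppose 1 ∈ F: no assignment then satisfies all the clues, so 1 ∉ F.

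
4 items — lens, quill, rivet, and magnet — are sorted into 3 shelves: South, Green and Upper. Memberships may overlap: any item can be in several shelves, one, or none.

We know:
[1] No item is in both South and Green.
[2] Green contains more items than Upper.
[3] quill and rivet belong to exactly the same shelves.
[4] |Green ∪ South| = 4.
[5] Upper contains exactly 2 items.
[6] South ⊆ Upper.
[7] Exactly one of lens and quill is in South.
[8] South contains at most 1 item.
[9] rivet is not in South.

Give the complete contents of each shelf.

South = {lens}; Green = {magnet, quill, rivet}; Upper = {lens, magnet}

From (9): rivet ∉ South.
(3): quill matches rivet: quill ∉ South.
(7) (exactly one): lens ∈ South.
(8): South already has 1, so the rest are out.
(1) (disjoint): lens ∉ Green.
(6) with lens ∈ South: lens ∈ Upper.
Suppose quill ∉ Green: no assignment then satisfies all the clues, so quill ∈ Green.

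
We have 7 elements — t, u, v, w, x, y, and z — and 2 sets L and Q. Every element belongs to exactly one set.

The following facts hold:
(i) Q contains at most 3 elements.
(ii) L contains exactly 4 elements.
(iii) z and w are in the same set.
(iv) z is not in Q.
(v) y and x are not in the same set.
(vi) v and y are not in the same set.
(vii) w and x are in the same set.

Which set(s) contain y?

From (iv): z ∉ Q.
(iii): w matches z: w ∉ Q.
(vii): x matches w: x ∉ Q.
Only one set left: w ∈ L.
Only one set left: x ∈ L.
Only one set left: z ∈ L.
(v): y ∉ L.
Only one set left: y ∈ Q.
(vi): v ∉ Q.
Only one set left: v ∈ L.
(ii): L already has 4, so the rest are out.
Only one set left: u ∈ Q.

y: Q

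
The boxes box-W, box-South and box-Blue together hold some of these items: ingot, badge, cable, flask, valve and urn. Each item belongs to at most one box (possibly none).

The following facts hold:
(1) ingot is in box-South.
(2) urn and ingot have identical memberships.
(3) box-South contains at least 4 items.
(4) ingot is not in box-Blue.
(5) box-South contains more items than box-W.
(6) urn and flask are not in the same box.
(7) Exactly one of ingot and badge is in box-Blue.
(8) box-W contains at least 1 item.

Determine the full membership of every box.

From (1): ingot ∈ box-South.
(2): urn matches ingot: urn ∉ box-W.
(2): urn matches ingot: urn ∈ box-South.
(6): flask ∉ box-South.
(7) (exactly one): badge ∈ box-Blue.
(3): only 4 candidates remain for box-South, so all are in.
(8): only 1 candidates remain for box-W, so all are in.

box-W = {flask}; box-South = {cable, ingot, urn, valve}; box-Blue = {badge}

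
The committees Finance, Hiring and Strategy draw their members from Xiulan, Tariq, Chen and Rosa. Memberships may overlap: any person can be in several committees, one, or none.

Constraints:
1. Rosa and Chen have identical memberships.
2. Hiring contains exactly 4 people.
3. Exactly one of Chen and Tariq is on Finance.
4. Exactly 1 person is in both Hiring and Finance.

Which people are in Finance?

Finance = {Tariq}

(2): only 4 candidates remain for Hiring, so all are in.
Suppose Xiulan ∈ Finance: no assignment then satisfies all the clues, so Xiulan ∉ Finance.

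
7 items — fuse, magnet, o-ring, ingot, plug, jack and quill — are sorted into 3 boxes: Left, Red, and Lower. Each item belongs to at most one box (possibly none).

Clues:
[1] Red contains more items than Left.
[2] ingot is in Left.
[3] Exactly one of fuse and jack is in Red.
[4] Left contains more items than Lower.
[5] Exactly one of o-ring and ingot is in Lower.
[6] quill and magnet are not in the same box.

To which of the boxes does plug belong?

plug: Red

From (2): ingot ∈ Left.
(5) (exactly one): o-ring ∈ Lower.
Suppose plug ∈ Left: no assignment then satisfies all the clues, so plug ∉ Left.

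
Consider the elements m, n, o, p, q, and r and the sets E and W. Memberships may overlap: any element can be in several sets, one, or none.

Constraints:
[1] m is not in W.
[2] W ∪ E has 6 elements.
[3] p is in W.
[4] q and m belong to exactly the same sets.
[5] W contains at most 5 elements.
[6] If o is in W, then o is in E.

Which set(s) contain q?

q: E

From (1): m ∉ W.
From (3): p ∈ W.
(4): q matches m: q ∉ W.
Suppose q ∉ E: no assignment then satisfies all the clues, so q ∈ E.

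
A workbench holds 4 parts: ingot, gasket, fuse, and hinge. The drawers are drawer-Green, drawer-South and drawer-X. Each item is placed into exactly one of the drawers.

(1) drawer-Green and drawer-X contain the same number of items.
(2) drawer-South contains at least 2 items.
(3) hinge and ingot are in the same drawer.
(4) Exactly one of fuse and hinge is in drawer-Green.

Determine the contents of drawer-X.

drawer-X = {gasket}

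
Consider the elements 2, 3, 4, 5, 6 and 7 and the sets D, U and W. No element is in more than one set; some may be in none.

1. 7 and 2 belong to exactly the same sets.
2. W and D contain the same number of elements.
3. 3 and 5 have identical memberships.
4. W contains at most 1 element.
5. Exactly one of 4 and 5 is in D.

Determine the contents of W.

W = {6}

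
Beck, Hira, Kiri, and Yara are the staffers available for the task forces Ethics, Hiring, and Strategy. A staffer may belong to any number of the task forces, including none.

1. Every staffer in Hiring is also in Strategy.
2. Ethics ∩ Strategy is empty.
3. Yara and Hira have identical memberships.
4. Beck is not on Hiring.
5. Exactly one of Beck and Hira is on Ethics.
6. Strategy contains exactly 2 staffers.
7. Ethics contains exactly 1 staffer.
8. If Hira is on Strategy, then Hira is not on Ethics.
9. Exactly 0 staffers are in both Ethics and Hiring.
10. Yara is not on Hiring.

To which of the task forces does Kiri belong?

Kiri: none

From (4): Beck ∉ Hiring.
From (10): Yara ∉ Hiring.
(3): Hira matches Yara: Hira ∉ Hiring.
Suppose Kiri ∈ Ethics: no assignment then satisfies all the clues, so Kiri ∉ Ethics.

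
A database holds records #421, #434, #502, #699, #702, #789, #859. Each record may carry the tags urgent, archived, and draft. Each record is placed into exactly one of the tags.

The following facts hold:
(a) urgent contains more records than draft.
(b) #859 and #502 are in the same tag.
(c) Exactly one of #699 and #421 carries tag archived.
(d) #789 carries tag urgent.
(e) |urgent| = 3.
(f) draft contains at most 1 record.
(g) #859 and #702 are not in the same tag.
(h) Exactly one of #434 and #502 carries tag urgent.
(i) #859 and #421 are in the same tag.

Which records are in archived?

archived = {#421, #502, #859}

From (d): #789 ∈ urgent.
Suppose #421 ∉ archived: no assignment then satisfies all the clues, so #421 ∈ archived.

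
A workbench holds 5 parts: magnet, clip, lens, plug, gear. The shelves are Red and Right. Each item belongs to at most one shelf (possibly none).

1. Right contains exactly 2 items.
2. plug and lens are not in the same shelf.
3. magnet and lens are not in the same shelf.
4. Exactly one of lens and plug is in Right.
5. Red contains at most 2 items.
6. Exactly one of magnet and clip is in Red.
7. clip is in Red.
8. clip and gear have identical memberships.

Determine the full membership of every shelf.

Red = {clip, gear}; Right = {magnet, plug}

From (7): clip ∈ Red.
(6) (exactly one): magnet ∉ Red.
(8): gear matches clip: gear ∈ Red.
(5): Red already has 2, so the rest are out.
Suppose magnet ∉ Right: no assignment then satisfies all the clues, so magnet ∈ Right.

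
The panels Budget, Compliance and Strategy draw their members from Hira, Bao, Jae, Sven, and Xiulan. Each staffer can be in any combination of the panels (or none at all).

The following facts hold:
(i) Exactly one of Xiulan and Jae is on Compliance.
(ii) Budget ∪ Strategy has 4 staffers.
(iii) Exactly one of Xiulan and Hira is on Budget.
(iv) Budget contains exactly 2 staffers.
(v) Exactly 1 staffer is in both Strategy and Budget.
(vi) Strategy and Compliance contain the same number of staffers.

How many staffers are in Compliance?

3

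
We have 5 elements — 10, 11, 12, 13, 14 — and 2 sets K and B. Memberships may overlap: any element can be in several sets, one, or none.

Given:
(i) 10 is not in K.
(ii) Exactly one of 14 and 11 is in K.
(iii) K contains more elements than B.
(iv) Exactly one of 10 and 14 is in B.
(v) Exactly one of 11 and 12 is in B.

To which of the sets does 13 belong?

13: K

From (i): 10 ∉ K.
Suppose 13 ∉ K: no assignment then satisfies all the clues, so 13 ∈ K.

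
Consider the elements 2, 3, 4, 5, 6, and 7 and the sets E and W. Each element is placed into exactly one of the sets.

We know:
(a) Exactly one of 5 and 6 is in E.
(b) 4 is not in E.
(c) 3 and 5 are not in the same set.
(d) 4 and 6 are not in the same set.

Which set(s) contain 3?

3: E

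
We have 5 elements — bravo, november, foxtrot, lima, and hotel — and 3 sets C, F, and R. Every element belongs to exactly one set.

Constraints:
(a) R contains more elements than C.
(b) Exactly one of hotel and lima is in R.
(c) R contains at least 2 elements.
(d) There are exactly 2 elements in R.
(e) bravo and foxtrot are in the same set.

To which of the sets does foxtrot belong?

foxtrot: F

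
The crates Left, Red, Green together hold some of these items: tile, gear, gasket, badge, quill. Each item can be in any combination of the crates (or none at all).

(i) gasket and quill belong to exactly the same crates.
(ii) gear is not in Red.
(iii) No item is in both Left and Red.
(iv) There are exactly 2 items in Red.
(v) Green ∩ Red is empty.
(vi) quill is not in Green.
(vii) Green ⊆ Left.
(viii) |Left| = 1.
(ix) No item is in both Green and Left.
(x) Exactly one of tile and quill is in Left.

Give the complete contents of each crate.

Left = {tile}; Red = {gasket, quill}; Green = {}

From (ii): gear ∉ Red.
From (vi): quill ∉ Green.
(i): gasket matches quill: gasket ∉ Green.
Suppose tile ∉ Left: no assignment then satisfies all the clues, so tile ∈ Left.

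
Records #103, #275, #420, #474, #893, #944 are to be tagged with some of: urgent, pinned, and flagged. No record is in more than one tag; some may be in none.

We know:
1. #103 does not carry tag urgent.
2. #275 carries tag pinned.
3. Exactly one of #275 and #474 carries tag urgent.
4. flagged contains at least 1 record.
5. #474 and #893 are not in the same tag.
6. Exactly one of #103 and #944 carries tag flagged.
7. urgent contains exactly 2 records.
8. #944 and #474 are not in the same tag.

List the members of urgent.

From (1): #103 ∉ urgent.
From (2): #275 ∈ pinned.
(3) (exactly one): #474 ∈ urgent.
(5): #893 ∉ urgent.
(8): #944 ∉ urgent.
(7): only 2 candidates remain for urgent, so all are in.

urgent = {#420, #474}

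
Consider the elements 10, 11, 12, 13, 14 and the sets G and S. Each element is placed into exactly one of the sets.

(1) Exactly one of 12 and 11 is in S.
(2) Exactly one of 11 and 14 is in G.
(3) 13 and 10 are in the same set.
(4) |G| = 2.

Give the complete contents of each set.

G = {12, 14}; S = {10, 11, 13}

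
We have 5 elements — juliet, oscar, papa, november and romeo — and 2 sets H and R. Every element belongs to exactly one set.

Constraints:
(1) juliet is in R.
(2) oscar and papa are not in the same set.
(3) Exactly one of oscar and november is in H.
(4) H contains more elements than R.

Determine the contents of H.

H = {november, papa, romeo}

From (1): juliet ∈ R.
Suppose oscar ∈ H: no assignment then satisfies all the clues, so oscar ∉ H.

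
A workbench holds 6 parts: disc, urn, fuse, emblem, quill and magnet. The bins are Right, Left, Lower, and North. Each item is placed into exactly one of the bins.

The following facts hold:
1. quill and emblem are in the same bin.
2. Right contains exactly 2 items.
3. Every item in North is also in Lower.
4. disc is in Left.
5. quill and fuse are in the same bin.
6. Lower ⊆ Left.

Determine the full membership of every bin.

Right = {magnet, urn}; Left = {disc, emblem, fuse, quill}; Lower = {}; North = {}

From (4): disc ∈ Left.
Suppose urn ∉ Right: no assignment then satisfies all the clues, so urn ∈ Right.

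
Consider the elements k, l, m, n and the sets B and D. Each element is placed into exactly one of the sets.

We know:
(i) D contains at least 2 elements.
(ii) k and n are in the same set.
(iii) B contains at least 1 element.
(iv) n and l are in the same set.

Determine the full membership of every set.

B = {m}; D = {k, l, n}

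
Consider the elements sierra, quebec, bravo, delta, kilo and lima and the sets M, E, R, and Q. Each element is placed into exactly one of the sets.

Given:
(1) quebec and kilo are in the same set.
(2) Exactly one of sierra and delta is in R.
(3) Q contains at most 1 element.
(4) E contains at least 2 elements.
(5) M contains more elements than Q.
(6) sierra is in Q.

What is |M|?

2

From (6): sierra ∈ Q.
(2) (exactly one): delta ∈ R.
(3): Q already has 1, so the rest are out.
Suppose quebec ∈ R: no assignment then satisfies all the clues, so quebec ∉ R.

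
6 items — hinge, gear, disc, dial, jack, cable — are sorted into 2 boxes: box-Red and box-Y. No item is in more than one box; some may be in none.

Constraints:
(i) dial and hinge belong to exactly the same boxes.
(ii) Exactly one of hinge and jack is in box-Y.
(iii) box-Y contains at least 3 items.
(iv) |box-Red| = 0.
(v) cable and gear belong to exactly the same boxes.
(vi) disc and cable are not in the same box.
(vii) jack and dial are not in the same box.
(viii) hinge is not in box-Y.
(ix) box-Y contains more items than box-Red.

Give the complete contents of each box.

From (viii): hinge ∉ box-Y.
(i): dial matches hinge: dial ∉ box-Y.
(ii) (exactly one): jack ∈ box-Y.
(iv): box-Red already has 0, so the rest are out.
Suppose gear ∉ box-Y: no assignment then satisfies all the clues, so gear ∈ box-Y.

box-Red = {}; box-Y = {cable, gear, jack}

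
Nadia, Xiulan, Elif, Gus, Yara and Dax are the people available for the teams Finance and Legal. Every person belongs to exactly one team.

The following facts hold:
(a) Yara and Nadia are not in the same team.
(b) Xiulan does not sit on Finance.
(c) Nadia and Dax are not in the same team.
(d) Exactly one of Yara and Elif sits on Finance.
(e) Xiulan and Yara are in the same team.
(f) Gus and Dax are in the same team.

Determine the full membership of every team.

Finance = {Elif, Nadia}; Legal = {Dax, Gus, Xiulan, Yara}

From (b): Xiulan ∉ Finance.
(e): Yara matches Xiulan: Yara ∉ Finance.
Only one team left: Xiulan ∈ Legal.
Only one team left: Yara ∈ Legal.
(a): Nadia ∉ Legal.
(d) (exactly one): Elif ∈ Finance.
Only one team left: Nadia ∈ Finance.
(c): Dax ∉ Finance.
(f): Gus matches Dax: Gus ∉ Finance.
Only one team left: Gus ∈ Legal.
Only one team left: Dax ∈ Legal.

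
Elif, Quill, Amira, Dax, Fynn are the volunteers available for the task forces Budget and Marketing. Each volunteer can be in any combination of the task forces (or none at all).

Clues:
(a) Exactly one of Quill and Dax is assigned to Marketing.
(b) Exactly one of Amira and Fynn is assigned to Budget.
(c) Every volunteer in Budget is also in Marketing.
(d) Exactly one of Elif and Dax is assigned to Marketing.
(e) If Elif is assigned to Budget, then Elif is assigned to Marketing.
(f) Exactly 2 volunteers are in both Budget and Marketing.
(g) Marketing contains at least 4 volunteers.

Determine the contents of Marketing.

Marketing = {Amira, Elif, Fynn, Quill}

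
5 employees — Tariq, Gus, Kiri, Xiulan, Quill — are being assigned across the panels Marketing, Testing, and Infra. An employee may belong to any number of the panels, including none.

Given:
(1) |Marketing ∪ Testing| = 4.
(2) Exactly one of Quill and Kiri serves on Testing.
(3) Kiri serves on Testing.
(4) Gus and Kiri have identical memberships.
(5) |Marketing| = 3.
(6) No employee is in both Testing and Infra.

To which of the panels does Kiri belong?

Kiri: Marketing, Testing

From (3): Kiri ∈ Testing.
(2) (exactly one): Quill ∉ Testing.
(4): Gus matches Kiri: Gus ∈ Testing.
(6) (disjoint): Gus ∉ Infra.
(6) (disjoint): Kiri ∉ Infra.
Suppose Kiri ∉ Marketing: no assignment then satisfies all the clues, so Kiri ∈ Marketing.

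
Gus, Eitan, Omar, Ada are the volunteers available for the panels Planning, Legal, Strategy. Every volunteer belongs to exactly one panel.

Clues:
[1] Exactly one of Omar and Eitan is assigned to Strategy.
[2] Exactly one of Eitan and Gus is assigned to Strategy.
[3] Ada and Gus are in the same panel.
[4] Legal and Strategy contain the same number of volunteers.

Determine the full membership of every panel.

Planning = {Ada, Gus}; Legal = {Omar}; Strategy = {Eitan}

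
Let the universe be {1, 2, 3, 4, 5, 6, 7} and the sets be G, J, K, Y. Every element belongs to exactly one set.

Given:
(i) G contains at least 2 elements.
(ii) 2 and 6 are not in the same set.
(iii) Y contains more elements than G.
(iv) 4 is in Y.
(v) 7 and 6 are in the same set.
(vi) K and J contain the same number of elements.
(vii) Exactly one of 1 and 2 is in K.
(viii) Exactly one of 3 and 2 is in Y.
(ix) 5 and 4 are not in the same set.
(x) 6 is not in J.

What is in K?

K = {2}

From (iv): 4 ∈ Y.
From (x): 6 ∉ J.
(v): 7 matches 6: 7 ∉ J.
(ix): 5 ∉ Y.
Suppose 1 ∈ K: no assignment then satisfies all the clues, so 1 ∉ K.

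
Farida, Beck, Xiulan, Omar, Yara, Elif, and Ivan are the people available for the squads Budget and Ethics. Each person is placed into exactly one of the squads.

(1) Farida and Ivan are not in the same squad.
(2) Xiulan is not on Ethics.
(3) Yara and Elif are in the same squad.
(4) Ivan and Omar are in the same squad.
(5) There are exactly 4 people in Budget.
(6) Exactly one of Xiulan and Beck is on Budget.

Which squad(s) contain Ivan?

Ivan: Ethics

From (2): Xiulan ∉ Ethics.
Only one squad left: Xiulan ∈ Budget.
(6) (exactly one): Beck ∉ Budget.
Only one squad left: Beck ∈ Ethics.
Suppose Ivan ∈ Budget: no assignment then satisfies all the clues, so Ivan ∉ Budget.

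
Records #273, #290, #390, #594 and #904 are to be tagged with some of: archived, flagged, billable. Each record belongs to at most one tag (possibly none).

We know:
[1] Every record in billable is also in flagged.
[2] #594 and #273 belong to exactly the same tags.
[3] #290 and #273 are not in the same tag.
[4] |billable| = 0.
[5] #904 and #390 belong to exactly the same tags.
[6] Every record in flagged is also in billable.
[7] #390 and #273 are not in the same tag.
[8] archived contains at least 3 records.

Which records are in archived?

(4): billable already has 0, so the rest are out.
(6) contrapositive: #273 ∉ flagged.
(6) contrapositive: #290 ∉ flagged.
(6) contrapositive: #390 ∉ flagged.
(6) contrapositive: #594 ∉ flagged.
(6) contrapositive: #904 ∉ flagged.
Suppose #273 ∈ archived: no assignment then satisfies all the clues, so #273 ∉ archived.

archived = {#290, #390, #904}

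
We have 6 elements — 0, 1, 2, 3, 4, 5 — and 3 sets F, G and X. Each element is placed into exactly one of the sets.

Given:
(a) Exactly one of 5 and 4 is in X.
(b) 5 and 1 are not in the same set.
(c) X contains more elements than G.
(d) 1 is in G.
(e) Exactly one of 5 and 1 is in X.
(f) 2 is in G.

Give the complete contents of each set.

F = {4}; G = {1, 2}; X = {0, 3, 5}

From (d): 1 ∈ G.
From (f): 2 ∈ G.
(b): 5 ∉ G.
(e) (exactly one): 5 ∈ X.
(a) (exactly one): 4 ∉ X.
Suppose 0 ∈ F: no assignment then satisfies all the clues, so 0 ∉ F.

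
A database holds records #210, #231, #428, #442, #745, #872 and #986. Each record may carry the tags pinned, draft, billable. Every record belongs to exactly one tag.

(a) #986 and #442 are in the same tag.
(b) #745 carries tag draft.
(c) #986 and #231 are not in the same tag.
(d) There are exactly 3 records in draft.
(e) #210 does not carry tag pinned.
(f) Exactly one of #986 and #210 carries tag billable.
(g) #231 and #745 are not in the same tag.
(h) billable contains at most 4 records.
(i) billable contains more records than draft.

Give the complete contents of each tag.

pinned = {}; draft = {#442, #745, #986}; billable = {#210, #231, #428, #872}

From (b): #745 ∈ draft.
From (e): #210 ∉ pinned.
(g): #231 ∉ draft.
Suppose #210 ∈ draft: no assignment then satisfies all the clues, so #210 ∉ draft.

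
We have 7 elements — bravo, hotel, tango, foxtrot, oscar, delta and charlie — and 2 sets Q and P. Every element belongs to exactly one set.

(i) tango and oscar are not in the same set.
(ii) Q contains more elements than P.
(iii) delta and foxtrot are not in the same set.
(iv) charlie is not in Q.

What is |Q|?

4

From (iv): charlie ∉ Q.
Only one set left: charlie ∈ P.
Suppose bravo ∉ Q: no assignment then satisfies all the clues, so bravo ∈ Q.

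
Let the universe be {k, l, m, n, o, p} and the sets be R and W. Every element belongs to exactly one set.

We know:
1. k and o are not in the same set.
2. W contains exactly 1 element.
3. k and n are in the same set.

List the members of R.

R = {k, l, m, n, p}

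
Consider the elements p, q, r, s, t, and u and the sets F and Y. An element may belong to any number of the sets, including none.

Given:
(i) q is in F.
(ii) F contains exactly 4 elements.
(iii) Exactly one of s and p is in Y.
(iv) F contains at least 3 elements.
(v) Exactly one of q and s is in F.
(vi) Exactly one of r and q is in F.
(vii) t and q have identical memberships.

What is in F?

From (i): q ∈ F.
(v) (exactly one): s ∉ F.
(vi) (exactly one): r ∉ F.
(vii): t matches q: t ∈ F.
(ii): only 4 candidates remain for F, so all are in.

F = {p, q, t, u}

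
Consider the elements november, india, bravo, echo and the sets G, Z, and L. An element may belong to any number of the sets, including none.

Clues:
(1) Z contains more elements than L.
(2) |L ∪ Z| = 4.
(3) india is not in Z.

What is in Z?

Z = {bravo, echo, november}

From (3): india ∉ Z.
Suppose november ∉ Z: no assignment then satisfies all the clues, so november ∈ Z.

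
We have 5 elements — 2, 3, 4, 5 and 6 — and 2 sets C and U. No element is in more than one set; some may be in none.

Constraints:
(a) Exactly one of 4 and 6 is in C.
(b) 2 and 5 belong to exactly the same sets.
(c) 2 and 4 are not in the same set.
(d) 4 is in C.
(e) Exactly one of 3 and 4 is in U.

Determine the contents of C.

C = {4}

From (d): 4 ∈ C.
(a) (exactly one): 6 ∉ C.
(c): 2 ∉ C.
(e) (exactly one): 3 ∈ U.
(b): 5 matches 2: 5 ∉ C.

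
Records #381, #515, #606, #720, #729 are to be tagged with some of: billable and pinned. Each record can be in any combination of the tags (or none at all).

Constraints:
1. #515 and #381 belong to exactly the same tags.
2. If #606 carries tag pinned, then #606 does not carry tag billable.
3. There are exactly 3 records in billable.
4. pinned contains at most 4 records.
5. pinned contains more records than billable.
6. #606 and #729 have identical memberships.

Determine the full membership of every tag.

billable = {#381, #515, #720}; pinned = {#381, #515, #606, #729}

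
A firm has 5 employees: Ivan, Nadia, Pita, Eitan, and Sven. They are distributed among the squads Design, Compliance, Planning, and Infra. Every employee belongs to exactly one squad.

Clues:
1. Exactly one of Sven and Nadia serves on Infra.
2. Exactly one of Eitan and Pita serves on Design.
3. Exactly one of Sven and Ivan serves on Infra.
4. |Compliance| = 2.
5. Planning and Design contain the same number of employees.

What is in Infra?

Infra = {Sven}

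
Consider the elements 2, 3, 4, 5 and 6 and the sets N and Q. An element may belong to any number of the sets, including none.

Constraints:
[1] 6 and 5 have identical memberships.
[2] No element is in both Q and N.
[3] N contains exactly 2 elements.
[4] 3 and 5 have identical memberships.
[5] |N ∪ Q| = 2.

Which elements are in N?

N = {2, 4}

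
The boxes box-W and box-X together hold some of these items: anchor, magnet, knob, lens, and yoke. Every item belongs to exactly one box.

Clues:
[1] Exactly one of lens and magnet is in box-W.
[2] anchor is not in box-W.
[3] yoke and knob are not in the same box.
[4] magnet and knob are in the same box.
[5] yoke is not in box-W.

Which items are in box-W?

From (2): anchor ∉ box-W.
From (5): yoke ∉ box-W.
Only one box left: anchor ∈ box-X.
Only one box left: yoke ∈ box-X.
(3): knob ∉ box-X.
(4): magnet matches knob: magnet ∉ box-X.
Only one box left: magnet ∈ box-W.
Only one box left: knob ∈ box-W.
(1) (exactly one): lens ∉ box-W.
Only one box left: lens ∈ box-X.

box-W = {knob, magnet}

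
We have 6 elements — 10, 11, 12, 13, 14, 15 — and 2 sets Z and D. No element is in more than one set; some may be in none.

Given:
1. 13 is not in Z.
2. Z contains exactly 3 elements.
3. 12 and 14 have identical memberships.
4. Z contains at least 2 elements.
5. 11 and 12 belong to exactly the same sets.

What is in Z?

Z = {11, 12, 14}

From (1): 13 ∉ Z.
Suppose 10 ∈ Z: no assignment then satisfies all the clues, so 10 ∉ Z.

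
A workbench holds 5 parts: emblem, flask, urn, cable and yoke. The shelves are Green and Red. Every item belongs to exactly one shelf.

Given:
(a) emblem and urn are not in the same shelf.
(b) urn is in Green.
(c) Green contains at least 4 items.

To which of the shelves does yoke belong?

From (b): urn ∈ Green.
(a): emblem ∉ Green.
(c): only 4 candidates remain for Green, so all are in.
Only one shelf left: emblem ∈ Red.

yoke: Green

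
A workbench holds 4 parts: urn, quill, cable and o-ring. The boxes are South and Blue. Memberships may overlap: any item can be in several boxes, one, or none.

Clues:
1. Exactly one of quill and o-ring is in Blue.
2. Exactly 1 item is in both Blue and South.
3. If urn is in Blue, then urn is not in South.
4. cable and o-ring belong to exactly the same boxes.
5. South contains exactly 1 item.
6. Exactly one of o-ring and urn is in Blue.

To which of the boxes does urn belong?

urn: Blue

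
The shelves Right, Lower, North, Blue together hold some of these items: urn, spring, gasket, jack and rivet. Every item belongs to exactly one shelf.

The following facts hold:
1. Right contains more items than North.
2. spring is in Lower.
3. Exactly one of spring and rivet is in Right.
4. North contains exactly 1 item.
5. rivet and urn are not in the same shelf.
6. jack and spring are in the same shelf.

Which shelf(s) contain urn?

urn: North

From (2): spring ∈ Lower.
(3) (exactly one): rivet ∈ Right.
(5): urn ∉ Right.
(6): jack matches spring: jack ∉ Right.
(6): jack matches spring: jack ∈ Lower.
Suppose urn ∈ Lower: no assignment then satisfies all the clues, so urn ∉ Lower.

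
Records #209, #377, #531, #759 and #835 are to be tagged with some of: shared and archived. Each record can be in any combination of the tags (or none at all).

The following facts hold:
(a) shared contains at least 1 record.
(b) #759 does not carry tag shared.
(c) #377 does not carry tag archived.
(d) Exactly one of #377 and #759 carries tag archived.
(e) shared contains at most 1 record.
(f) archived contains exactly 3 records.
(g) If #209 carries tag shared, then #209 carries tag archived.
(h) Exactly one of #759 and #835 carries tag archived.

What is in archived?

From (b): #759 ∉ shared.
From (c): #377 ∉ archived.
(d) (exactly one): #759 ∈ archived.
(h) (exactly one): #835 ∉ archived.
(f): only 3 candidates remain for archived, so all are in.

archived = {#209, #531, #759}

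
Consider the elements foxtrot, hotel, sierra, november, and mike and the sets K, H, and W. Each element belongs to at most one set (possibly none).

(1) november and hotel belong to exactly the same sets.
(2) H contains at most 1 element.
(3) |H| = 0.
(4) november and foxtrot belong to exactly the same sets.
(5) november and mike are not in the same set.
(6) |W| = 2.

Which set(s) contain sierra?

sierra: W

(3): H already has 0, so the rest are out.
Suppose sierra ∈ K: no assignment then satisfies all the clues, so sierra ∉ K.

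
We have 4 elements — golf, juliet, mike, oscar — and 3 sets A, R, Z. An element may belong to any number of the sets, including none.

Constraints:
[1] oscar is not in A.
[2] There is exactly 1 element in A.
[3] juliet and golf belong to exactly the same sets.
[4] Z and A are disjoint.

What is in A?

A = {mike}

From (1): oscar ∉ A.
Suppose golf ∈ A: no assignment then satisfies all the clues, so golf ∉ A.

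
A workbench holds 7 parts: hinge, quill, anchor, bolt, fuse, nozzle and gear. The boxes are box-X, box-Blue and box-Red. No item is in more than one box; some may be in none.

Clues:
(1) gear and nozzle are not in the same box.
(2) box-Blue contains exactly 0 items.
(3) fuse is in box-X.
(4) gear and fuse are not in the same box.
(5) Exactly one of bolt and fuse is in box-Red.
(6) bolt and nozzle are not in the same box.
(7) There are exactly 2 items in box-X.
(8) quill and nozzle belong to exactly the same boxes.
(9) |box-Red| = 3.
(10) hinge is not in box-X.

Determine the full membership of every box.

box-X = {anchor, fuse}; box-Blue = {}; box-Red = {bolt, gear, hinge}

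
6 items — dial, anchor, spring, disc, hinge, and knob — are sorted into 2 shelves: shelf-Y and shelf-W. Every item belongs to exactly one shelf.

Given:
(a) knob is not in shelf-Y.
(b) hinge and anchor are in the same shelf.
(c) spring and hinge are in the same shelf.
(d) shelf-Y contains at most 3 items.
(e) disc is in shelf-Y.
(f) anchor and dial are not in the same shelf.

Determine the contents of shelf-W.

shelf-W = {anchor, hinge, knob, spring}

From (a): knob ∉ shelf-Y.
From (e): disc ∈ shelf-Y.
Only one shelf left: knob ∈ shelf-W.
Suppose dial ∈ shelf-W: no assignment then satisfies all the clues, so dial ∉ shelf-W.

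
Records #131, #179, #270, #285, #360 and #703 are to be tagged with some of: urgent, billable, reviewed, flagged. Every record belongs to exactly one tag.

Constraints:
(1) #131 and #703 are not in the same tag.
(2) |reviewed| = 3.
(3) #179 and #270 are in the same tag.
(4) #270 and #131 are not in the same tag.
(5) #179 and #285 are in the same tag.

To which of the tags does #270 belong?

#270: reviewed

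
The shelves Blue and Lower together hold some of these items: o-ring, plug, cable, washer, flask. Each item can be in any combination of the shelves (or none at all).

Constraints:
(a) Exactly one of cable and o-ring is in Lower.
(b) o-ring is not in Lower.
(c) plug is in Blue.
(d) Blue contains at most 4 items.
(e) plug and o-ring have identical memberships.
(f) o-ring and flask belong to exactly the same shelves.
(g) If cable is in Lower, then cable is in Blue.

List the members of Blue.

Blue = {cable, flask, o-ring, plug}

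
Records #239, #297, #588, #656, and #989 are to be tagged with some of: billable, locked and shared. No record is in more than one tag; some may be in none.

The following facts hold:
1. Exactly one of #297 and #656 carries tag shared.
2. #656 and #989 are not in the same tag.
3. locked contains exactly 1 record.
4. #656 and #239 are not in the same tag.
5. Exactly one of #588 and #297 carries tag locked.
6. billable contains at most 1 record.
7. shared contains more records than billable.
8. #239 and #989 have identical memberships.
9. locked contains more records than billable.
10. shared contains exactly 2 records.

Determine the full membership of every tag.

billable = {}; locked = {#297}; shared = {#588, #656}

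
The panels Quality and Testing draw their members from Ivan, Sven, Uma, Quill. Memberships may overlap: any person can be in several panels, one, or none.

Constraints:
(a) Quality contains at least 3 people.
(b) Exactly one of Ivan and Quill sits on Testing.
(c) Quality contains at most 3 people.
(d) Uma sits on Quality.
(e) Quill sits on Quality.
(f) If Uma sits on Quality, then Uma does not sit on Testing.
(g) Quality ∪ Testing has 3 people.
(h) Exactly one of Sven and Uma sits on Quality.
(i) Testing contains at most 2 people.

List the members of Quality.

From (d): Uma ∈ Quality.
From (e): Quill ∈ Quality.
(f): Uma ∉ Testing.
(h) (exactly one): Sven ∉ Quality.
(a): only 3 candidates remain for Quality, so all are in.

Quality = {Ivan, Quill, Uma}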